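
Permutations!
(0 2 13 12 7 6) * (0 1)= (0 2 13 12 7 6 1)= [2, 0, 13, 3, 4, 5, 1, 6, 8, 9, 10, 11, 7, 12]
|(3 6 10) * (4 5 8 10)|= 6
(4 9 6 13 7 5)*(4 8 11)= (4 9 6 13 7 5 8 11)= [0, 1, 2, 3, 9, 8, 13, 5, 11, 6, 10, 4, 12, 7]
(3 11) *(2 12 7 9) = [0, 1, 12, 11, 4, 5, 6, 9, 8, 2, 10, 3, 7] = (2 12 7 9)(3 11)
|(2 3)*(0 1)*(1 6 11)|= |(0 6 11 1)(2 3)|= 4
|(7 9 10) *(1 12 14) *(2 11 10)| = 15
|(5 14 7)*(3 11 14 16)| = |(3 11 14 7 5 16)| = 6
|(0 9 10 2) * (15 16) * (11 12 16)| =|(0 9 10 2)(11 12 16 15)| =4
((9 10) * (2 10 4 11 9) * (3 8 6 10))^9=(11)(2 10 6 8 3)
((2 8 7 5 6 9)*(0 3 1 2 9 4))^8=((9)(0 3 1 2 8 7 5 6 4))^8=(9)(0 4 6 5 7 8 2 1 3)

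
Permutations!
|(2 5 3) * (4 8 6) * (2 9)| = 12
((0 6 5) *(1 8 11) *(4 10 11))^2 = ((0 6 5)(1 8 4 10 11))^2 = (0 5 6)(1 4 11 8 10)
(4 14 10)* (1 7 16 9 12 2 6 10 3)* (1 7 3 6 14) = (1 3 7 16 9 12 2 14 6 10 4) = [0, 3, 14, 7, 1, 5, 10, 16, 8, 12, 4, 11, 2, 13, 6, 15, 9]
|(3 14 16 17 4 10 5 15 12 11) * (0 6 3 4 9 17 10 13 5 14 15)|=18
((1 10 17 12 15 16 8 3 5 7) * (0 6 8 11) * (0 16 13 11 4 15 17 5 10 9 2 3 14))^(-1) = (0 14 8 6)(1 7 5 10 3 2 9)(4 16 11 13 15)(12 17)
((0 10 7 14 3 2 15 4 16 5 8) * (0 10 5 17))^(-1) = ((0 5 8 10 7 14 3 2 15 4 16 17))^(-1) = (0 17 16 4 15 2 3 14 7 10 8 5)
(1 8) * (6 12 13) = [0, 8, 2, 3, 4, 5, 12, 7, 1, 9, 10, 11, 13, 6] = (1 8)(6 12 13)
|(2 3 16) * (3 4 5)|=5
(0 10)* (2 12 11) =(0 10)(2 12 11) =[10, 1, 12, 3, 4, 5, 6, 7, 8, 9, 0, 2, 11]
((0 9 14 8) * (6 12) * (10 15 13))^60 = (15)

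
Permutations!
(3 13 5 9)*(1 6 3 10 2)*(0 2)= (0 2 1 6 3 13 5 9 10)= [2, 6, 1, 13, 4, 9, 3, 7, 8, 10, 0, 11, 12, 5]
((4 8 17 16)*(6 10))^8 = (17)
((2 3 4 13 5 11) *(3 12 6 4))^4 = (2 13 12 5 6 11 4)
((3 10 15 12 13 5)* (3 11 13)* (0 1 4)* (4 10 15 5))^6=(15)(0 4 13 11 5 10 1)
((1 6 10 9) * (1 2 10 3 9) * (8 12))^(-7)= ((1 6 3 9 2 10)(8 12))^(-7)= (1 10 2 9 3 6)(8 12)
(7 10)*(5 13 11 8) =[0, 1, 2, 3, 4, 13, 6, 10, 5, 9, 7, 8, 12, 11] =(5 13 11 8)(7 10)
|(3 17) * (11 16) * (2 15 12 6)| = 4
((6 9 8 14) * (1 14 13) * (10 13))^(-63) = (14)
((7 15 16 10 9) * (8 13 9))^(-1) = ((7 15 16 10 8 13 9))^(-1) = (7 9 13 8 10 16 15)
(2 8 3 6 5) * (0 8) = (0 8 3 6 5 2) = [8, 1, 0, 6, 4, 2, 5, 7, 3]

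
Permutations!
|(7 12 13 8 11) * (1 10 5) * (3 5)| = |(1 10 3 5)(7 12 13 8 11)| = 20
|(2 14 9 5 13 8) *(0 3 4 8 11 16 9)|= 30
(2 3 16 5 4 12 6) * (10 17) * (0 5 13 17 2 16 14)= (0 5 4 12 6 16 13 17 10 2 3 14)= [5, 1, 3, 14, 12, 4, 16, 7, 8, 9, 2, 11, 6, 17, 0, 15, 13, 10]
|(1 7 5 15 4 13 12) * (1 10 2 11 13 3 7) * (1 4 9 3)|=|(1 4)(2 11 13 12 10)(3 7 5 15 9)|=10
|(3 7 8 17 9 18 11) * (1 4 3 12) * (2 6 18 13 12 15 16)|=18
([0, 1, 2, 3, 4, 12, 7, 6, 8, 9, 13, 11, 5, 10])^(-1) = (5 12)(6 7)(10 13)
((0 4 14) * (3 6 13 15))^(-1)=((0 4 14)(3 6 13 15))^(-1)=(0 14 4)(3 15 13 6)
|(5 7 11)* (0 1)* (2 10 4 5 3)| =14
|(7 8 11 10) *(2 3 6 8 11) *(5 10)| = |(2 3 6 8)(5 10 7 11)| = 4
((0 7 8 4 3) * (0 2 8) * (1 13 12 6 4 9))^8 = (1 9 8 2 3 4 6 12 13)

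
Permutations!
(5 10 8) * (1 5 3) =(1 5 10 8 3) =[0, 5, 2, 1, 4, 10, 6, 7, 3, 9, 8]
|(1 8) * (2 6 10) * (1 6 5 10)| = |(1 8 6)(2 5 10)| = 3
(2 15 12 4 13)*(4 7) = [0, 1, 15, 3, 13, 5, 6, 4, 8, 9, 10, 11, 7, 2, 14, 12] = (2 15 12 7 4 13)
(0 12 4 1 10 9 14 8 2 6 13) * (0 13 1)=[12, 10, 6, 3, 0, 5, 1, 7, 2, 14, 9, 11, 4, 13, 8]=(0 12 4)(1 10 9 14 8 2 6)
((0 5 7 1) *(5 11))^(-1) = (0 1 7 5 11)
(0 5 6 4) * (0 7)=[5, 1, 2, 3, 7, 6, 4, 0]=(0 5 6 4 7)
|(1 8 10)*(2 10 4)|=5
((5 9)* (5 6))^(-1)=(5 6 9)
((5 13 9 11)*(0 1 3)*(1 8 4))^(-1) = ((0 8 4 1 3)(5 13 9 11))^(-1) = (0 3 1 4 8)(5 11 9 13)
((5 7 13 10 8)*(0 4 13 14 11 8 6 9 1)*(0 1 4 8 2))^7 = ((0 8 5 7 14 11 2)(4 13 10 6 9))^7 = (14)(4 10 9 13 6)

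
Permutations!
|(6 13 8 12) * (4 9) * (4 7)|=12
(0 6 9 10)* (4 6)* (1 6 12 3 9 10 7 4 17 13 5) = (0 17 13 5 1 6 10)(3 9 7 4 12) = [17, 6, 2, 9, 12, 1, 10, 4, 8, 7, 0, 11, 3, 5, 14, 15, 16, 13]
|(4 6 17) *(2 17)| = 4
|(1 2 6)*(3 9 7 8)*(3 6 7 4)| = 15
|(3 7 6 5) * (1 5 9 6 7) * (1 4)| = |(1 5 3 4)(6 9)| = 4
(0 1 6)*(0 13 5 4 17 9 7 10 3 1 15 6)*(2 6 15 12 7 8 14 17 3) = (0 12 7 10 2 6 13 5 4 3 1)(8 14 17 9) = [12, 0, 6, 1, 3, 4, 13, 10, 14, 8, 2, 11, 7, 5, 17, 15, 16, 9]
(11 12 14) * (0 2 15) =[2, 1, 15, 3, 4, 5, 6, 7, 8, 9, 10, 12, 14, 13, 11, 0] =(0 2 15)(11 12 14)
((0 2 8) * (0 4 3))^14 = (0 3 4 8 2)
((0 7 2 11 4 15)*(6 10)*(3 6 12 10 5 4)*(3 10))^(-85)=(0 11 3 4 7 10 6 15 2 12 5)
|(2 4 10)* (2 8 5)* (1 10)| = |(1 10 8 5 2 4)| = 6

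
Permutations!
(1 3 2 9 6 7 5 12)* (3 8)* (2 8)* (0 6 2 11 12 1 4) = (0 6 7 5 1 11 12 4)(2 9)(3 8) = [6, 11, 9, 8, 0, 1, 7, 5, 3, 2, 10, 12, 4]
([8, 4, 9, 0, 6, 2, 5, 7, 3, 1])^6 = [0, 1, 2, 3, 4, 5, 6, 7, 8, 9]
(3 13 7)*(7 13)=(13)(3 7)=[0, 1, 2, 7, 4, 5, 6, 3, 8, 9, 10, 11, 12, 13]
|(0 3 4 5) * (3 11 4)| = 4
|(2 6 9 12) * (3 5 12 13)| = 7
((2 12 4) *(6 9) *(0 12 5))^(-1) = ((0 12 4 2 5)(6 9))^(-1) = (0 5 2 4 12)(6 9)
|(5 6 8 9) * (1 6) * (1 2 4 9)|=|(1 6 8)(2 4 9 5)|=12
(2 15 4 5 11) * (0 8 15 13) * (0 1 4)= (0 8 15)(1 4 5 11 2 13)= [8, 4, 13, 3, 5, 11, 6, 7, 15, 9, 10, 2, 12, 1, 14, 0]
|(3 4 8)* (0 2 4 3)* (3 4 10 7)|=|(0 2 10 7 3 4 8)|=7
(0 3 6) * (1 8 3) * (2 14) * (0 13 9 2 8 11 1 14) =[14, 11, 0, 6, 4, 5, 13, 7, 3, 2, 10, 1, 12, 9, 8] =(0 14 8 3 6 13 9 2)(1 11)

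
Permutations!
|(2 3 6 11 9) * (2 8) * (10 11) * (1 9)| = |(1 9 8 2 3 6 10 11)| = 8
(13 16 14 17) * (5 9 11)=(5 9 11)(13 16 14 17)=[0, 1, 2, 3, 4, 9, 6, 7, 8, 11, 10, 5, 12, 16, 17, 15, 14, 13]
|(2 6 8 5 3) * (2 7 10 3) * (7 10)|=4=|(2 6 8 5)(3 10)|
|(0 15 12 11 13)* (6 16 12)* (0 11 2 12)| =|(0 15 6 16)(2 12)(11 13)| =4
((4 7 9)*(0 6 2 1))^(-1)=((0 6 2 1)(4 7 9))^(-1)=(0 1 2 6)(4 9 7)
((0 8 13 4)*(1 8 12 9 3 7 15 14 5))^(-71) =(0 12 9 3 7 15 14 5 1 8 13 4)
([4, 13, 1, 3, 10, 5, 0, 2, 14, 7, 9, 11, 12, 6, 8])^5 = (0 2 4 1 10 13 9 6 7)(8 14)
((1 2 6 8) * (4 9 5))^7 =((1 2 6 8)(4 9 5))^7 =(1 8 6 2)(4 9 5)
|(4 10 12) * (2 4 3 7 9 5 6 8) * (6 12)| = |(2 4 10 6 8)(3 7 9 5 12)| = 5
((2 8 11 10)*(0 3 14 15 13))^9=(0 13 15 14 3)(2 8 11 10)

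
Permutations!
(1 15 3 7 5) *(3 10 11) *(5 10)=[0, 15, 2, 7, 4, 1, 6, 10, 8, 9, 11, 3, 12, 13, 14, 5]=(1 15 5)(3 7 10 11)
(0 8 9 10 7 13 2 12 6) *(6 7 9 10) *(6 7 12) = (0 8 10 9 7 13 2 6) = [8, 1, 6, 3, 4, 5, 0, 13, 10, 7, 9, 11, 12, 2]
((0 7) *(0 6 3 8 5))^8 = (0 6 8)(3 5 7)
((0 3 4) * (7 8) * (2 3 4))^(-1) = (0 4)(2 3)(7 8)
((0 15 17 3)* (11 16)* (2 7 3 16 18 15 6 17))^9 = ((0 6 17 16 11 18 15 2 7 3))^9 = (0 3 7 2 15 18 11 16 17 6)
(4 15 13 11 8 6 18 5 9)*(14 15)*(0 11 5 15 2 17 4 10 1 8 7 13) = (0 11 7 13 5 9 10 1 8 6 18 15)(2 17 4 14) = [11, 8, 17, 3, 14, 9, 18, 13, 6, 10, 1, 7, 12, 5, 2, 0, 16, 4, 15]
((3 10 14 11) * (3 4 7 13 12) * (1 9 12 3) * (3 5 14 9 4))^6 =(1 11 4 3 7 10 13 9 5 12 14)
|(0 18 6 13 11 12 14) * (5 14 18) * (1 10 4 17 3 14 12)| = |(0 5 12 18 6 13 11 1 10 4 17 3 14)| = 13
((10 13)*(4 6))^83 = (4 6)(10 13)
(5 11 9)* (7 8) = (5 11 9)(7 8) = [0, 1, 2, 3, 4, 11, 6, 8, 7, 5, 10, 9]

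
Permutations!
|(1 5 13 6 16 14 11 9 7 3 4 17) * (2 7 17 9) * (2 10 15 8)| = 16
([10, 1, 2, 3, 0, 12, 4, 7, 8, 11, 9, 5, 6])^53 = [12, 1, 2, 3, 5, 10, 11, 7, 8, 4, 6, 0, 9]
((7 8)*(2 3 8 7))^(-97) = ((2 3 8))^(-97) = (2 8 3)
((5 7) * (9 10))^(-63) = ((5 7)(9 10))^(-63) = (5 7)(9 10)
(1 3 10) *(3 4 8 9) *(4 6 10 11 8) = [0, 6, 2, 11, 4, 5, 10, 7, 9, 3, 1, 8] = (1 6 10)(3 11 8 9)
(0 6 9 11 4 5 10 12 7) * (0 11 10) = (0 6 9 10 12 7 11 4 5) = [6, 1, 2, 3, 5, 0, 9, 11, 8, 10, 12, 4, 7]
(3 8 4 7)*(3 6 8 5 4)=[0, 1, 2, 5, 7, 4, 8, 6, 3]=(3 5 4 7 6 8)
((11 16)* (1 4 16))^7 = ((1 4 16 11))^7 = (1 11 16 4)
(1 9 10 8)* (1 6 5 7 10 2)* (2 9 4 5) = [0, 4, 1, 3, 5, 7, 2, 10, 6, 9, 8] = (1 4 5 7 10 8 6 2)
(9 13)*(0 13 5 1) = (0 13 9 5 1) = [13, 0, 2, 3, 4, 1, 6, 7, 8, 5, 10, 11, 12, 9]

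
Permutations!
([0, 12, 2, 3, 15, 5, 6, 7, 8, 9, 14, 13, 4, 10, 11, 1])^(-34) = (1 4)(10 11)(12 15)(13 14)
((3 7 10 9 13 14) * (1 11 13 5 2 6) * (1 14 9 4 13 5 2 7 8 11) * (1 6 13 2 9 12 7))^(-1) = ((1 6 14 3 8 11 5)(2 13 12 7 10 4))^(-1) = (1 5 11 8 3 14 6)(2 4 10 7 12 13)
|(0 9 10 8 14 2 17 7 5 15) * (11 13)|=10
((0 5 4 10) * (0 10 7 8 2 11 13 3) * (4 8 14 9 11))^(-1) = (0 3 13 11 9 14 7 4 2 8 5) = ((0 5 8 2 4 7 14 9 11 13 3))^(-1)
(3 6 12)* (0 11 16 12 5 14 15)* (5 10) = [11, 1, 2, 6, 4, 14, 10, 7, 8, 9, 5, 16, 3, 13, 15, 0, 12] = (0 11 16 12 3 6 10 5 14 15)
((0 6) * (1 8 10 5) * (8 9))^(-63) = ((0 6)(1 9 8 10 5))^(-63) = (0 6)(1 8 5 9 10)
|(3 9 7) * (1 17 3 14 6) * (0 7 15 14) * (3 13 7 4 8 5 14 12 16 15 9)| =30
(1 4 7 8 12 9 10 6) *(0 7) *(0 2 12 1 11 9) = (0 7 8 1 4 2 12)(6 11 9 10) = [7, 4, 12, 3, 2, 5, 11, 8, 1, 10, 6, 9, 0]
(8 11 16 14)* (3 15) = (3 15)(8 11 16 14) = [0, 1, 2, 15, 4, 5, 6, 7, 11, 9, 10, 16, 12, 13, 8, 3, 14]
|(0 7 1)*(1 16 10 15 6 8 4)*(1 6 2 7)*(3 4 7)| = 18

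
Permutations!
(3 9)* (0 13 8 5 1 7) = (0 13 8 5 1 7)(3 9) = [13, 7, 2, 9, 4, 1, 6, 0, 5, 3, 10, 11, 12, 8]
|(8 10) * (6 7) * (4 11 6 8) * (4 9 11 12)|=|(4 12)(6 7 8 10 9 11)|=6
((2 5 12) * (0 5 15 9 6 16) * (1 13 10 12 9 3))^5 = (16)(1 15 12 13 3 2 10)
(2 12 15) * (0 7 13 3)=(0 7 13 3)(2 12 15)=[7, 1, 12, 0, 4, 5, 6, 13, 8, 9, 10, 11, 15, 3, 14, 2]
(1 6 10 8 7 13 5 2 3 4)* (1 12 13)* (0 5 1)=(0 5 2 3 4 12 13 1 6 10 8 7)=[5, 6, 3, 4, 12, 2, 10, 0, 7, 9, 8, 11, 13, 1]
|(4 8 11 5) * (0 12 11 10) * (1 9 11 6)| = |(0 12 6 1 9 11 5 4 8 10)| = 10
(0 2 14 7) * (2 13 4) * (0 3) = (0 13 4 2 14 7 3) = [13, 1, 14, 0, 2, 5, 6, 3, 8, 9, 10, 11, 12, 4, 7]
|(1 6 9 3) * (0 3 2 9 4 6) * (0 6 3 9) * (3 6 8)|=|(0 9 2)(1 8 3)(4 6)|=6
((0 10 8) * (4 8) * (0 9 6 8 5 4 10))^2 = (10)(6 9 8) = ((10)(4 5)(6 8 9))^2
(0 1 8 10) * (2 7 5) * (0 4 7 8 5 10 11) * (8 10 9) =(0 1 5 2 10 4 7 9 8 11) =[1, 5, 10, 3, 7, 2, 6, 9, 11, 8, 4, 0]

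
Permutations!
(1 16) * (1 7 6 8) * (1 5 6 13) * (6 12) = (1 16 7 13)(5 12 6 8) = [0, 16, 2, 3, 4, 12, 8, 13, 5, 9, 10, 11, 6, 1, 14, 15, 7]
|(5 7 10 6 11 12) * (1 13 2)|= |(1 13 2)(5 7 10 6 11 12)|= 6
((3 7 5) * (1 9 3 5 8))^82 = ((1 9 3 7 8))^82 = (1 3 8 9 7)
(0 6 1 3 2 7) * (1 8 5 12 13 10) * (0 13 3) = (0 6 8 5 12 3 2 7 13 10 1) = [6, 0, 7, 2, 4, 12, 8, 13, 5, 9, 1, 11, 3, 10]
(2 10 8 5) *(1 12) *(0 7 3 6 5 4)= (0 7 3 6 5 2 10 8 4)(1 12)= [7, 12, 10, 6, 0, 2, 5, 3, 4, 9, 8, 11, 1]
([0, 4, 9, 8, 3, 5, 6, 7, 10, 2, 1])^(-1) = [0, 10, 9, 4, 1, 5, 6, 7, 3, 2, 8]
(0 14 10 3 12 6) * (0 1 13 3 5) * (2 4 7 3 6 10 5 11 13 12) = (0 14 5)(1 12 10 11 13 6)(2 4 7 3) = [14, 12, 4, 2, 7, 0, 1, 3, 8, 9, 11, 13, 10, 6, 5]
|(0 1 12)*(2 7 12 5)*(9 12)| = |(0 1 5 2 7 9 12)| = 7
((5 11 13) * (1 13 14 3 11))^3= (14)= ((1 13 5)(3 11 14))^3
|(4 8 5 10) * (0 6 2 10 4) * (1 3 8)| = 20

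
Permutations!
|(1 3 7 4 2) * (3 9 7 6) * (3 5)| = 15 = |(1 9 7 4 2)(3 6 5)|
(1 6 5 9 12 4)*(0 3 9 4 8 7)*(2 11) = [3, 6, 11, 9, 1, 4, 5, 0, 7, 12, 10, 2, 8] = (0 3 9 12 8 7)(1 6 5 4)(2 11)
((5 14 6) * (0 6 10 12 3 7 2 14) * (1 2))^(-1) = (0 5 6)(1 7 3 12 10 14 2)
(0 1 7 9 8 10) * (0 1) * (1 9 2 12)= (1 7 2 12)(8 10 9)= [0, 7, 12, 3, 4, 5, 6, 2, 10, 8, 9, 11, 1]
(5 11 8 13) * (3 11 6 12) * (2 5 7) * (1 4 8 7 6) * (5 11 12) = (1 4 8 13 6 5)(2 11 7)(3 12) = [0, 4, 11, 12, 8, 1, 5, 2, 13, 9, 10, 7, 3, 6]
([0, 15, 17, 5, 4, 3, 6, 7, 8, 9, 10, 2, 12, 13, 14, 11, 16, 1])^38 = [0, 2, 15, 3, 4, 5, 6, 7, 8, 9, 10, 1, 12, 13, 14, 17, 16, 11]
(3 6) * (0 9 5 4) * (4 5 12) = (0 9 12 4)(3 6) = [9, 1, 2, 6, 0, 5, 3, 7, 8, 12, 10, 11, 4]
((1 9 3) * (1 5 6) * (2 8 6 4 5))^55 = (1 9 3 2 8 6)(4 5)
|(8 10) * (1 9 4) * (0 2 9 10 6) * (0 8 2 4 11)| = |(0 4 1 10 2 9 11)(6 8)| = 14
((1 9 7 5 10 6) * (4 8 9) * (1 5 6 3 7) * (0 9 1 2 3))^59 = (0 3 5 9 7 10 2 6)(1 8 4)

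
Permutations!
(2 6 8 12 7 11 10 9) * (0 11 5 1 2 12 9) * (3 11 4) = (0 4 3 11 10)(1 2 6 8 9 12 7 5) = [4, 2, 6, 11, 3, 1, 8, 5, 9, 12, 0, 10, 7]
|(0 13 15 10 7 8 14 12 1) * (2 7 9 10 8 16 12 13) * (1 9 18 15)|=|(0 2 7 16 12 9 10 18 15 8 14 13 1)|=13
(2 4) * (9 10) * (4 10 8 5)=(2 10 9 8 5 4)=[0, 1, 10, 3, 2, 4, 6, 7, 5, 8, 9]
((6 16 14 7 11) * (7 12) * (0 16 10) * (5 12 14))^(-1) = (0 10 6 11 7 12 5 16)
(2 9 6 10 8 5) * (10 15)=(2 9 6 15 10 8 5)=[0, 1, 9, 3, 4, 2, 15, 7, 5, 6, 8, 11, 12, 13, 14, 10]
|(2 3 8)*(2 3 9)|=2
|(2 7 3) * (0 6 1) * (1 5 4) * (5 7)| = 8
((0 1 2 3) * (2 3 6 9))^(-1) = ((0 1 3)(2 6 9))^(-1) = (0 3 1)(2 9 6)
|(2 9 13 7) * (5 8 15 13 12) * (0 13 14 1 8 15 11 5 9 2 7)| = 6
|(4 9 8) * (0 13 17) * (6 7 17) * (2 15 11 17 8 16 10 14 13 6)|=14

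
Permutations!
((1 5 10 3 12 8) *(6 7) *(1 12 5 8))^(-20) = (1 8 12)(3 5 10) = ((1 8 12)(3 5 10)(6 7))^(-20)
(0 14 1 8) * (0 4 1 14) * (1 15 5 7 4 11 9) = (1 8 11 9)(4 15 5 7) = [0, 8, 2, 3, 15, 7, 6, 4, 11, 1, 10, 9, 12, 13, 14, 5]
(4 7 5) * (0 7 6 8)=(0 7 5 4 6 8)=[7, 1, 2, 3, 6, 4, 8, 5, 0]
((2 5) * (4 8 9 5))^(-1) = (2 5 9 8 4)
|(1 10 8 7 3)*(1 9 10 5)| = |(1 5)(3 9 10 8 7)| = 10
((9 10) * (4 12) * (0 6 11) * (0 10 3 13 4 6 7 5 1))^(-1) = (0 1 5 7)(3 9 10 11 6 12 4 13)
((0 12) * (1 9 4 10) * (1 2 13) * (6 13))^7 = ((0 12)(1 9 4 10 2 6 13))^7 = (13)(0 12)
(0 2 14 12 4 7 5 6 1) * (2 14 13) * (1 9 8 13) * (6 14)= [6, 0, 1, 3, 7, 14, 9, 5, 13, 8, 10, 11, 4, 2, 12]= (0 6 9 8 13 2 1)(4 7 5 14 12)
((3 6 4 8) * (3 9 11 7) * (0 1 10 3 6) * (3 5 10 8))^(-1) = (0 3 4 6 7 11 9 8 1)(5 10)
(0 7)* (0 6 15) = (0 7 6 15) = [7, 1, 2, 3, 4, 5, 15, 6, 8, 9, 10, 11, 12, 13, 14, 0]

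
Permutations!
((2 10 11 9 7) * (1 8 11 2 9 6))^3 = (1 6 11 8)(2 10)(7 9)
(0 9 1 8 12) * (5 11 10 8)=(0 9 1 5 11 10 8 12)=[9, 5, 2, 3, 4, 11, 6, 7, 12, 1, 8, 10, 0]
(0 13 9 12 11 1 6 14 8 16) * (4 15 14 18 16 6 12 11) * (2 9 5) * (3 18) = (0 13 5 2 9 11 1 12 4 15 14 8 6 3 18 16) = [13, 12, 9, 18, 15, 2, 3, 7, 6, 11, 10, 1, 4, 5, 8, 14, 0, 17, 16]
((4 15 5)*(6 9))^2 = (4 5 15)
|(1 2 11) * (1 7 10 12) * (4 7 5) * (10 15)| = 9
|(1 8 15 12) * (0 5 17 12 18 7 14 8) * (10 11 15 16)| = 40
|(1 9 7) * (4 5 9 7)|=6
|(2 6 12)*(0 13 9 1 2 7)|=|(0 13 9 1 2 6 12 7)|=8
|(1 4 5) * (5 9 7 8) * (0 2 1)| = 8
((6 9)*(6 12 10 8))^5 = ((6 9 12 10 8))^5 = (12)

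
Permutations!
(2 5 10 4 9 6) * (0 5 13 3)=(0 5 10 4 9 6 2 13 3)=[5, 1, 13, 0, 9, 10, 2, 7, 8, 6, 4, 11, 12, 3]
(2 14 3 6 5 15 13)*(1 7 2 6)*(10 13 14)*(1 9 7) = (2 10 13 6 5 15 14 3 9 7) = [0, 1, 10, 9, 4, 15, 5, 2, 8, 7, 13, 11, 12, 6, 3, 14]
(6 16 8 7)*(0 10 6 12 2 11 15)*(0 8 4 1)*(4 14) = (0 10 6 16 14 4 1)(2 11 15 8 7 12) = [10, 0, 11, 3, 1, 5, 16, 12, 7, 9, 6, 15, 2, 13, 4, 8, 14]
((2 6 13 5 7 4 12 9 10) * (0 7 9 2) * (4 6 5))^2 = ((0 7 6 13 4 12 2 5 9 10))^2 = (0 6 4 2 9)(5 10 7 13 12)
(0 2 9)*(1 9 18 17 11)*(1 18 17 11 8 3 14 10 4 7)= (0 2 17 8 3 14 10 4 7 1 9)(11 18)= [2, 9, 17, 14, 7, 5, 6, 1, 3, 0, 4, 18, 12, 13, 10, 15, 16, 8, 11]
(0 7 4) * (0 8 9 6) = (0 7 4 8 9 6) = [7, 1, 2, 3, 8, 5, 0, 4, 9, 6]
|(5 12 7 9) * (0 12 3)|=6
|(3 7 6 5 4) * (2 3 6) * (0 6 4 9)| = |(0 6 5 9)(2 3 7)| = 12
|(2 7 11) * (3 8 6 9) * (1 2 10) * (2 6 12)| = 10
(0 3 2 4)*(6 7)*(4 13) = (0 3 2 13 4)(6 7) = [3, 1, 13, 2, 0, 5, 7, 6, 8, 9, 10, 11, 12, 4]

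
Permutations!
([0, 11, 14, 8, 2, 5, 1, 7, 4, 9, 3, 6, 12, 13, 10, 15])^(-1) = (15)(1 6 11)(2 4 8 3 10 14)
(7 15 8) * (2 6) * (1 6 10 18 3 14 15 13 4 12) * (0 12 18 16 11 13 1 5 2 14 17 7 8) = (0 12 5 2 10 16 11 13 4 18 3 17 7 1 6 14 15) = [12, 6, 10, 17, 18, 2, 14, 1, 8, 9, 16, 13, 5, 4, 15, 0, 11, 7, 3]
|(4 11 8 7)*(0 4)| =5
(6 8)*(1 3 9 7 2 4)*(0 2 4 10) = (0 2 10)(1 3 9 7 4)(6 8) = [2, 3, 10, 9, 1, 5, 8, 4, 6, 7, 0]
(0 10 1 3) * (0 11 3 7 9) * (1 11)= (0 10 11 3 1 7 9)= [10, 7, 2, 1, 4, 5, 6, 9, 8, 0, 11, 3]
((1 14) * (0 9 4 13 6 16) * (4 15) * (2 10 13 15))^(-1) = ((0 9 2 10 13 6 16)(1 14)(4 15))^(-1) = (0 16 6 13 10 2 9)(1 14)(4 15)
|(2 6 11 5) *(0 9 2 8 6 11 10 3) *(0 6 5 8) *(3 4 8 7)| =|(0 9 2 11 7 3 6 10 4 8 5)| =11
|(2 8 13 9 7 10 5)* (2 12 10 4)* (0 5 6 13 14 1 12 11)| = |(0 5 11)(1 12 10 6 13 9 7 4 2 8 14)| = 33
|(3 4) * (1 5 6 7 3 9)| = |(1 5 6 7 3 4 9)| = 7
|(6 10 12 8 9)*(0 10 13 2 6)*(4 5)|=30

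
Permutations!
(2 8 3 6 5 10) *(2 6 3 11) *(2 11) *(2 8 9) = (11)(2 9)(5 10 6) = [0, 1, 9, 3, 4, 10, 5, 7, 8, 2, 6, 11]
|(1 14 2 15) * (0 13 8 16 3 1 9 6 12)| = |(0 13 8 16 3 1 14 2 15 9 6 12)| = 12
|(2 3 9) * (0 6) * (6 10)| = 3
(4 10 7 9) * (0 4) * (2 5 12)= (0 4 10 7 9)(2 5 12)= [4, 1, 5, 3, 10, 12, 6, 9, 8, 0, 7, 11, 2]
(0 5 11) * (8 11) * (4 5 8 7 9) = [8, 1, 2, 3, 5, 7, 6, 9, 11, 4, 10, 0] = (0 8 11)(4 5 7 9)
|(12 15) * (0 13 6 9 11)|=10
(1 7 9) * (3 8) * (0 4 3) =(0 4 3 8)(1 7 9) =[4, 7, 2, 8, 3, 5, 6, 9, 0, 1]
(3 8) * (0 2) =[2, 1, 0, 8, 4, 5, 6, 7, 3] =(0 2)(3 8)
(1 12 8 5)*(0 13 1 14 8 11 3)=(0 13 1 12 11 3)(5 14 8)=[13, 12, 2, 0, 4, 14, 6, 7, 5, 9, 10, 3, 11, 1, 8]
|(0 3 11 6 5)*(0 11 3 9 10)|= |(0 9 10)(5 11 6)|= 3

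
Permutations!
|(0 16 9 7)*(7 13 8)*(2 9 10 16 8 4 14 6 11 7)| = |(0 8 2 9 13 4 14 6 11 7)(10 16)| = 10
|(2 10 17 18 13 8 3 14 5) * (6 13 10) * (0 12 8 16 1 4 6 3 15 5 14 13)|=|(0 12 8 15 5 2 3 13 16 1 4 6)(10 17 18)|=12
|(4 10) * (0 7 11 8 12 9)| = 6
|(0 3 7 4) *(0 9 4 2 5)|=|(0 3 7 2 5)(4 9)|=10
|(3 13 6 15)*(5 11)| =|(3 13 6 15)(5 11)| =4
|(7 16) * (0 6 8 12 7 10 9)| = |(0 6 8 12 7 16 10 9)| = 8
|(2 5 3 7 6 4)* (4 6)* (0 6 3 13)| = 8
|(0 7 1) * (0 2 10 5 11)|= |(0 7 1 2 10 5 11)|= 7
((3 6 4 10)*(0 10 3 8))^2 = (0 8 10)(3 4 6)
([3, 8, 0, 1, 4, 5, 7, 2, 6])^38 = (0 8 2 1 7 3 6)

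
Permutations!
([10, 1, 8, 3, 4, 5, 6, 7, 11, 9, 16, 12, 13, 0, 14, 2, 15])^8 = (0 13 12 11 8 2 15 16 10)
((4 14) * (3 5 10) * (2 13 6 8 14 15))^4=(2 14 13 4 6 15 8)(3 5 10)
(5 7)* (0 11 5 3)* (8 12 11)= [8, 1, 2, 0, 4, 7, 6, 3, 12, 9, 10, 5, 11]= (0 8 12 11 5 7 3)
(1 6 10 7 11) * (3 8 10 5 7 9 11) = (1 6 5 7 3 8 10 9 11) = [0, 6, 2, 8, 4, 7, 5, 3, 10, 11, 9, 1]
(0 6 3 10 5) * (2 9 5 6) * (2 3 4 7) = (0 3 10 6 4 7 2 9 5) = [3, 1, 9, 10, 7, 0, 4, 2, 8, 5, 6]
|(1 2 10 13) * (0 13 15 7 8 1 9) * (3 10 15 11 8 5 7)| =42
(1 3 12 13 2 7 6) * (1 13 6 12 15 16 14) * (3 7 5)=(1 7 12 6 13 2 5 3 15 16 14)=[0, 7, 5, 15, 4, 3, 13, 12, 8, 9, 10, 11, 6, 2, 1, 16, 14]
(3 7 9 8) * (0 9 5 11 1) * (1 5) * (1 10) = [9, 0, 2, 7, 4, 11, 6, 10, 3, 8, 1, 5] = (0 9 8 3 7 10 1)(5 11)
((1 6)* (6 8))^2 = ((1 8 6))^2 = (1 6 8)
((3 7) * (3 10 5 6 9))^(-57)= (3 5)(6 7)(9 10)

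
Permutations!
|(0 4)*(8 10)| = 2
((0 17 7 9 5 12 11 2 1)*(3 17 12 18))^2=((0 12 11 2 1)(3 17 7 9 5 18))^2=(0 11 1 12 2)(3 7 5)(9 18 17)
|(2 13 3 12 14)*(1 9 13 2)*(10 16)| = |(1 9 13 3 12 14)(10 16)| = 6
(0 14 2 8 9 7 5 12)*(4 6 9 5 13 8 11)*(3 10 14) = [3, 1, 11, 10, 6, 12, 9, 13, 5, 7, 14, 4, 0, 8, 2] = (0 3 10 14 2 11 4 6 9 7 13 8 5 12)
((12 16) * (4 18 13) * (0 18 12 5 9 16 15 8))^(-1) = (0 8 15 12 4 13 18)(5 16 9)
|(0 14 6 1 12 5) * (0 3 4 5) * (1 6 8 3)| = 8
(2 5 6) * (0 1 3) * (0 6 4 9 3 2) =(0 1 2 5 4 9 3 6) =[1, 2, 5, 6, 9, 4, 0, 7, 8, 3]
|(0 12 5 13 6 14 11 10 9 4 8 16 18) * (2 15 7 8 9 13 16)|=20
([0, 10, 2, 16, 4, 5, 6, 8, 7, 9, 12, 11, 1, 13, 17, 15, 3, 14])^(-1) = [0, 12, 2, 16, 4, 5, 6, 8, 7, 9, 1, 11, 10, 13, 17, 15, 3, 14]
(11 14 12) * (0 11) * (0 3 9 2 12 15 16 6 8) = [11, 1, 12, 9, 4, 5, 8, 7, 0, 2, 10, 14, 3, 13, 15, 16, 6] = (0 11 14 15 16 6 8)(2 12 3 9)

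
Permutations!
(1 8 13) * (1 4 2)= (1 8 13 4 2)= [0, 8, 1, 3, 2, 5, 6, 7, 13, 9, 10, 11, 12, 4]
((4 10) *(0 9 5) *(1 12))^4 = (12)(0 9 5)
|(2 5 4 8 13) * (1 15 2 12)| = 8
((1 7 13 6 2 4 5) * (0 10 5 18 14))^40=((0 10 5 1 7 13 6 2 4 18 14))^40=(0 2 1 14 6 5 18 13 10 4 7)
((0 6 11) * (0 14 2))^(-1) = ((0 6 11 14 2))^(-1) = (0 2 14 11 6)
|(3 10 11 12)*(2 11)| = |(2 11 12 3 10)| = 5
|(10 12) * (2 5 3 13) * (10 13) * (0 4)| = |(0 4)(2 5 3 10 12 13)| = 6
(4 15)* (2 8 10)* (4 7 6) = (2 8 10)(4 15 7 6) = [0, 1, 8, 3, 15, 5, 4, 6, 10, 9, 2, 11, 12, 13, 14, 7]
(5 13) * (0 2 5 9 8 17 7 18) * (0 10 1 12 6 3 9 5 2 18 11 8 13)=(0 18 10 1 12 6 3 9 13 5)(7 11 8 17)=[18, 12, 2, 9, 4, 0, 3, 11, 17, 13, 1, 8, 6, 5, 14, 15, 16, 7, 10]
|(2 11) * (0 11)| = |(0 11 2)| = 3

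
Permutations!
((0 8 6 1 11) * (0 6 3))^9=(11)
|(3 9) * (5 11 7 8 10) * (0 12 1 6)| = 20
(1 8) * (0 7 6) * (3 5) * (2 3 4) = (0 7 6)(1 8)(2 3 5 4) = [7, 8, 3, 5, 2, 4, 0, 6, 1]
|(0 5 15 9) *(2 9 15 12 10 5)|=|(15)(0 2 9)(5 12 10)|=3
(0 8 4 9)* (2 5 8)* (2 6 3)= (0 6 3 2 5 8 4 9)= [6, 1, 5, 2, 9, 8, 3, 7, 4, 0]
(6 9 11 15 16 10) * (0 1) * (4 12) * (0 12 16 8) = (0 1 12 4 16 10 6 9 11 15 8) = [1, 12, 2, 3, 16, 5, 9, 7, 0, 11, 6, 15, 4, 13, 14, 8, 10]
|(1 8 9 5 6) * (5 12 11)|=7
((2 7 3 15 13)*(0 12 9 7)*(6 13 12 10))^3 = (0 13 10 2 6)(3 9 15 7 12)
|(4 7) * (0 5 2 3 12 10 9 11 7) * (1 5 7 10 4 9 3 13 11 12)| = 35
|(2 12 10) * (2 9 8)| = 5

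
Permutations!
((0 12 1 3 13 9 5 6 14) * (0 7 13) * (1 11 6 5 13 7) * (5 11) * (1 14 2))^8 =((14)(0 12 5 11 6 2 1 3)(9 13))^8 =(14)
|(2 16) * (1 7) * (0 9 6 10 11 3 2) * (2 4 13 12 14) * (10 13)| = 8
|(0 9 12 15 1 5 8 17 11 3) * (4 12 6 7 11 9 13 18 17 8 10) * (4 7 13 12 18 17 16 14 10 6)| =17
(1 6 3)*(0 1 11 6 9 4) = (0 1 9 4)(3 11 6) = [1, 9, 2, 11, 0, 5, 3, 7, 8, 4, 10, 6]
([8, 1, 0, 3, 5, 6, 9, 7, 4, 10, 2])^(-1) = [2, 1, 10, 3, 8, 4, 5, 7, 0, 6, 9]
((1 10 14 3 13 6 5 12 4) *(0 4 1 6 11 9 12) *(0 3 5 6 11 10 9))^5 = ((0 4 11)(1 9 12)(3 13 10 14 5))^5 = (14)(0 11 4)(1 12 9)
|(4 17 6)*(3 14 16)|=|(3 14 16)(4 17 6)|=3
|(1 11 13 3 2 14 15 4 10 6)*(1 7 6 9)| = |(1 11 13 3 2 14 15 4 10 9)(6 7)| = 10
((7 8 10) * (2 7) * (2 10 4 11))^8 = ((2 7 8 4 11))^8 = (2 4 7 11 8)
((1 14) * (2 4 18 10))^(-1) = ((1 14)(2 4 18 10))^(-1) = (1 14)(2 10 18 4)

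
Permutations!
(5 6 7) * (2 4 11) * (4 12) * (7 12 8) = [0, 1, 8, 3, 11, 6, 12, 5, 7, 9, 10, 2, 4] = (2 8 7 5 6 12 4 11)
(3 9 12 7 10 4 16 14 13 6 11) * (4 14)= (3 9 12 7 10 14 13 6 11)(4 16)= [0, 1, 2, 9, 16, 5, 11, 10, 8, 12, 14, 3, 7, 6, 13, 15, 4]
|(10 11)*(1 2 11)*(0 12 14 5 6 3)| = 12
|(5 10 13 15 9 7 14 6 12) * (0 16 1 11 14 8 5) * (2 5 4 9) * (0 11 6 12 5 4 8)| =|(0 16 1 6 5 10 13 15 2 4 9 7)(11 14 12)| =12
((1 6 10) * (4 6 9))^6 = (1 9 4 6 10)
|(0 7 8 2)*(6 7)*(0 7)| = 6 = |(0 6)(2 7 8)|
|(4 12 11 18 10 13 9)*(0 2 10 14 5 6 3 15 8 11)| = |(0 2 10 13 9 4 12)(3 15 8 11 18 14 5 6)| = 56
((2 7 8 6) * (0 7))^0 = ((0 7 8 6 2))^0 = (8)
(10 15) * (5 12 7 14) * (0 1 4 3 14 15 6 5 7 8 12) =(0 1 4 3 14 7 15 10 6 5)(8 12) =[1, 4, 2, 14, 3, 0, 5, 15, 12, 9, 6, 11, 8, 13, 7, 10]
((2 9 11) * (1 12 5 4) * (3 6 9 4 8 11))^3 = (1 8 4 5 2 12 11) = ((1 12 5 8 11 2 4)(3 6 9))^3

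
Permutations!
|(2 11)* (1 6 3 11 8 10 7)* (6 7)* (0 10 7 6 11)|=|(0 10 11 2 8 7 1 6 3)|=9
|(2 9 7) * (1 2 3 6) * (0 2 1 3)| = 4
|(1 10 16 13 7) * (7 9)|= |(1 10 16 13 9 7)|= 6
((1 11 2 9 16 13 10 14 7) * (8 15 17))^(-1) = (1 7 14 10 13 16 9 2 11)(8 17 15)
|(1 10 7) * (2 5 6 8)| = 12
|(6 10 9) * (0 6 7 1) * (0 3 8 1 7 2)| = 15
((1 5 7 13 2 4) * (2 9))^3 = (1 13 4 7 2 5 9)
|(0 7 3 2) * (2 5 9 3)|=|(0 7 2)(3 5 9)|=3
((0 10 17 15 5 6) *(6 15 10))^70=(17)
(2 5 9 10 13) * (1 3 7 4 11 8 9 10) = (1 3 7 4 11 8 9)(2 5 10 13) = [0, 3, 5, 7, 11, 10, 6, 4, 9, 1, 13, 8, 12, 2]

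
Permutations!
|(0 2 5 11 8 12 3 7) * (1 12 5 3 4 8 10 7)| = |(0 2 3 1 12 4 8 5 11 10 7)| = 11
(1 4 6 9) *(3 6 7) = (1 4 7 3 6 9) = [0, 4, 2, 6, 7, 5, 9, 3, 8, 1]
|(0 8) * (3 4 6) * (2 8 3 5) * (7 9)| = |(0 3 4 6 5 2 8)(7 9)| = 14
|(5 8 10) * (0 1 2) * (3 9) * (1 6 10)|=|(0 6 10 5 8 1 2)(3 9)|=14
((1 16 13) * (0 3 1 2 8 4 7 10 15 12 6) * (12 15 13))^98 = (0 1 12)(2 4 10)(3 16 6)(7 13 8)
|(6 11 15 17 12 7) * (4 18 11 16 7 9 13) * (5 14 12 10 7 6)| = |(4 18 11 15 17 10 7 5 14 12 9 13)(6 16)| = 12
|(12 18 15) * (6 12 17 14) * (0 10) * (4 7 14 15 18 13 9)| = |(18)(0 10)(4 7 14 6 12 13 9)(15 17)| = 14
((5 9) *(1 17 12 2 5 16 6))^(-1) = (1 6 16 9 5 2 12 17)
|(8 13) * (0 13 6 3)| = 5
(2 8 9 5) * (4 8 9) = [0, 1, 9, 3, 8, 2, 6, 7, 4, 5] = (2 9 5)(4 8)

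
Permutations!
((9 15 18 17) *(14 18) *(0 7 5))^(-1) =((0 7 5)(9 15 14 18 17))^(-1) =(0 5 7)(9 17 18 14 15)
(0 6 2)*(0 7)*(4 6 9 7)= (0 9 7)(2 4 6)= [9, 1, 4, 3, 6, 5, 2, 0, 8, 7]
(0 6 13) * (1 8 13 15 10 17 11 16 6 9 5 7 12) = [9, 8, 2, 3, 4, 7, 15, 12, 13, 5, 17, 16, 1, 0, 14, 10, 6, 11] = (0 9 5 7 12 1 8 13)(6 15 10 17 11 16)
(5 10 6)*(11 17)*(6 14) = [0, 1, 2, 3, 4, 10, 5, 7, 8, 9, 14, 17, 12, 13, 6, 15, 16, 11] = (5 10 14 6)(11 17)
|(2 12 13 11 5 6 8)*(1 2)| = |(1 2 12 13 11 5 6 8)| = 8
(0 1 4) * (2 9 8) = (0 1 4)(2 9 8) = [1, 4, 9, 3, 0, 5, 6, 7, 2, 8]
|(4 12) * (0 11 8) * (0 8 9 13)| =|(0 11 9 13)(4 12)| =4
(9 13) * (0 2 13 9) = (0 2 13) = [2, 1, 13, 3, 4, 5, 6, 7, 8, 9, 10, 11, 12, 0]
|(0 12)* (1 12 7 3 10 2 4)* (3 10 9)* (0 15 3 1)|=|(0 7 10 2 4)(1 12 15 3 9)|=5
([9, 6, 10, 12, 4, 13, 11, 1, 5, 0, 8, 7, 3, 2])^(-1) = [9, 7, 13, 12, 4, 8, 1, 11, 10, 0, 2, 6, 3, 5]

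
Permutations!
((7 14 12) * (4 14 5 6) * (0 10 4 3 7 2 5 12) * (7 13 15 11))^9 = (15)(0 10 4 14)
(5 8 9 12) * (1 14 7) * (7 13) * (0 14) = (0 14 13 7 1)(5 8 9 12) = [14, 0, 2, 3, 4, 8, 6, 1, 9, 12, 10, 11, 5, 7, 13]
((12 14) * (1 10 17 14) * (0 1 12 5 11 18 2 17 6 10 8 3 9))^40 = ((0 1 8 3 9)(2 17 14 5 11 18)(6 10))^40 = (2 11 14)(5 17 18)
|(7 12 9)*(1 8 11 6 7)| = 7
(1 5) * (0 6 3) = (0 6 3)(1 5) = [6, 5, 2, 0, 4, 1, 3]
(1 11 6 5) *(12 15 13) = [0, 11, 2, 3, 4, 1, 5, 7, 8, 9, 10, 6, 15, 12, 14, 13] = (1 11 6 5)(12 15 13)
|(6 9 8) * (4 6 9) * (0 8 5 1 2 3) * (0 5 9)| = |(9)(0 8)(1 2 3 5)(4 6)| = 4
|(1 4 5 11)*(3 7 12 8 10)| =20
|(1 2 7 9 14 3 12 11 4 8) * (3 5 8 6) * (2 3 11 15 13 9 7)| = |(1 3 12 15 13 9 14 5 8)(4 6 11)| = 9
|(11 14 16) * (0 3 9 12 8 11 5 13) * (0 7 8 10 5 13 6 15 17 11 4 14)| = 30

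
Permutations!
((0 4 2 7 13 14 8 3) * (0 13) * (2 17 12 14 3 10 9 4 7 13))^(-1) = ((0 7)(2 13 3)(4 17 12 14 8 10 9))^(-1) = (0 7)(2 3 13)(4 9 10 8 14 12 17)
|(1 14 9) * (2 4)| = 6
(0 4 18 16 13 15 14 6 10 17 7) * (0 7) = (0 4 18 16 13 15 14 6 10 17) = [4, 1, 2, 3, 18, 5, 10, 7, 8, 9, 17, 11, 12, 15, 6, 14, 13, 0, 16]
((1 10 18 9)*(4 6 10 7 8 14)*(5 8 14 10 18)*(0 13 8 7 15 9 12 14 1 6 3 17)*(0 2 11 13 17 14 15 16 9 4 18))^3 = (0 11 10 1 6 2 8 7 9 17 13 5 16)(3 12)(4 18)(14 15)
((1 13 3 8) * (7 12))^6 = (1 3)(8 13)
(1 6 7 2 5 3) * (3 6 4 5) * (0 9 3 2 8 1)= (0 9 3)(1 4 5 6 7 8)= [9, 4, 2, 0, 5, 6, 7, 8, 1, 3]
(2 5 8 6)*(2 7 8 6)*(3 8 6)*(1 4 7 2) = (1 4 7 6 2 5 3 8) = [0, 4, 5, 8, 7, 3, 2, 6, 1]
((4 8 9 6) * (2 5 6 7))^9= (2 6 8 7 5 4 9)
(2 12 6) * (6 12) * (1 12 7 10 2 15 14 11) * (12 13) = (1 13 12 7 10 2 6 15 14 11) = [0, 13, 6, 3, 4, 5, 15, 10, 8, 9, 2, 1, 7, 12, 11, 14]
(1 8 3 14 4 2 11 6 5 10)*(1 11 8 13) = [0, 13, 8, 14, 2, 10, 5, 7, 3, 9, 11, 6, 12, 1, 4] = (1 13)(2 8 3 14 4)(5 10 11 6)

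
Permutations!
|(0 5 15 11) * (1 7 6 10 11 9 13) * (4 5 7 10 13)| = |(0 7 6 13 1 10 11)(4 5 15 9)| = 28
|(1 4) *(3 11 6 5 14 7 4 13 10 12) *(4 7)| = 10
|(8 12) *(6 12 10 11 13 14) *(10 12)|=10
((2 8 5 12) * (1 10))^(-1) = (1 10)(2 12 5 8)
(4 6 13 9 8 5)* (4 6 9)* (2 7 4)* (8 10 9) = (2 7 4 8 5 6 13)(9 10) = [0, 1, 7, 3, 8, 6, 13, 4, 5, 10, 9, 11, 12, 2]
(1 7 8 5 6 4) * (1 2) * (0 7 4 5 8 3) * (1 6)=(8)(0 7 3)(1 4 2 6 5)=[7, 4, 6, 0, 2, 1, 5, 3, 8]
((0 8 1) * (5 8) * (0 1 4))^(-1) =(0 4 8 5)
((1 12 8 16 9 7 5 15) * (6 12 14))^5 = (1 16)(5 12)(6 7)(8 15)(9 14)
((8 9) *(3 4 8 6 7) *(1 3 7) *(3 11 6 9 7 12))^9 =(3 12 7 8 4)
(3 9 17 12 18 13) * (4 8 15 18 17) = (3 9 4 8 15 18 13)(12 17) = [0, 1, 2, 9, 8, 5, 6, 7, 15, 4, 10, 11, 17, 3, 14, 18, 16, 12, 13]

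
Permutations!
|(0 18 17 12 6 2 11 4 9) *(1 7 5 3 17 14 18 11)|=|(0 11 4 9)(1 7 5 3 17 12 6 2)(14 18)|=8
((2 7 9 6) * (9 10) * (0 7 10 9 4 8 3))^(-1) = (0 3 8 4 10 2 6 9 7)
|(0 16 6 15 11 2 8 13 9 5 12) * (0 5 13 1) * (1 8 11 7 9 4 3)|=|(0 16 6 15 7 9 13 4 3 1)(2 11)(5 12)|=10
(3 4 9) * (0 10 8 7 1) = (0 10 8 7 1)(3 4 9) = [10, 0, 2, 4, 9, 5, 6, 1, 7, 3, 8]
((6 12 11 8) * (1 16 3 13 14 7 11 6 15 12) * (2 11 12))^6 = (1 12 14 3)(2 8)(6 7 13 16)(11 15)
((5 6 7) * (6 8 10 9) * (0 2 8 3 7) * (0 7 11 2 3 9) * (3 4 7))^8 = (0 2 6 7 10 11 9 4 8 3 5)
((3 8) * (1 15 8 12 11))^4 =(1 12 8)(3 15 11) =((1 15 8 3 12 11))^4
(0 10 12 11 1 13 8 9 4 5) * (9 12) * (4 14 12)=(0 10 9 14 12 11 1 13 8 4 5)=[10, 13, 2, 3, 5, 0, 6, 7, 4, 14, 9, 1, 11, 8, 12]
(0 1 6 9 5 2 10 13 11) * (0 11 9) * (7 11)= (0 1 6)(2 10 13 9 5)(7 11)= [1, 6, 10, 3, 4, 2, 0, 11, 8, 5, 13, 7, 12, 9]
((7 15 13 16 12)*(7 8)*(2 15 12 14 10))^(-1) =((2 15 13 16 14 10)(7 12 8))^(-1) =(2 10 14 16 13 15)(7 8 12)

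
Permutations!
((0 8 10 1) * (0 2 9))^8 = (0 10 2)(1 9 8)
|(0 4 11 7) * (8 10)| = 4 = |(0 4 11 7)(8 10)|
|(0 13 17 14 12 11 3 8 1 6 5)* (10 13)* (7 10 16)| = 14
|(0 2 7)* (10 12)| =6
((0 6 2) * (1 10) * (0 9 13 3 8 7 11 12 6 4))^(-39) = ((0 4)(1 10)(2 9 13 3 8 7 11 12 6))^(-39) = (0 4)(1 10)(2 11 3)(6 7 13)(8 9 12)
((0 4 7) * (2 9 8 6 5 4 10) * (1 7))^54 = ((0 10 2 9 8 6 5 4 1 7))^54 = (0 8 1 2 5)(4 10 6 7 9)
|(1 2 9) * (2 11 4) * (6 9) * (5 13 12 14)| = 12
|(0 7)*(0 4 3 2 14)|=|(0 7 4 3 2 14)|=6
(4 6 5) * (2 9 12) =(2 9 12)(4 6 5) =[0, 1, 9, 3, 6, 4, 5, 7, 8, 12, 10, 11, 2]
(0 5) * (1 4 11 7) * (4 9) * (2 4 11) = [5, 9, 4, 3, 2, 0, 6, 1, 8, 11, 10, 7] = (0 5)(1 9 11 7)(2 4)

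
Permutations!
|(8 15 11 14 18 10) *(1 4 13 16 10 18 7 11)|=21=|(18)(1 4 13 16 10 8 15)(7 11 14)|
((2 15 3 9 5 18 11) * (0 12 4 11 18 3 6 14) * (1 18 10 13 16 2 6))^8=(0 4 6)(1 18 10 13 16 2 15)(3 5 9)(11 14 12)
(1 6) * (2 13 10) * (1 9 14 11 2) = (1 6 9 14 11 2 13 10) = [0, 6, 13, 3, 4, 5, 9, 7, 8, 14, 1, 2, 12, 10, 11]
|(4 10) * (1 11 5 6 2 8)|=6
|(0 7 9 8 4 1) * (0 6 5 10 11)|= 10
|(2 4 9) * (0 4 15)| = 5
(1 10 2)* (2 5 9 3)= (1 10 5 9 3 2)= [0, 10, 1, 2, 4, 9, 6, 7, 8, 3, 5]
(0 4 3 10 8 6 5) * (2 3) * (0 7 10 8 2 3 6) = (0 4 3 8)(2 6 5 7 10) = [4, 1, 6, 8, 3, 7, 5, 10, 0, 9, 2]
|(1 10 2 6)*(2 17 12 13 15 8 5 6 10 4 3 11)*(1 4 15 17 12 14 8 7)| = 12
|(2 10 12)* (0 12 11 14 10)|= 3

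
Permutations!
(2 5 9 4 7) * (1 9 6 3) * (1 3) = (1 9 4 7 2 5 6) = [0, 9, 5, 3, 7, 6, 1, 2, 8, 4]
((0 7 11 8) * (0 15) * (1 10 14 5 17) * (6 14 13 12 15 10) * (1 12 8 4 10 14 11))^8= (0 8 1 5 11 12 10)(4 15 13 7 14 6 17)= ((0 7 1 6 11 4 10 13 8 14 5 17 12 15))^8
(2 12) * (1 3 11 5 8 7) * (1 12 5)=[0, 3, 5, 11, 4, 8, 6, 12, 7, 9, 10, 1, 2]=(1 3 11)(2 5 8 7 12)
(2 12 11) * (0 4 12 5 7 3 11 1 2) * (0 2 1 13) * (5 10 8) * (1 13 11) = (0 4 12 11 2 10 8 5 7 3 1 13) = [4, 13, 10, 1, 12, 7, 6, 3, 5, 9, 8, 2, 11, 0]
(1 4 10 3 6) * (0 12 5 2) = (0 12 5 2)(1 4 10 3 6) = [12, 4, 0, 6, 10, 2, 1, 7, 8, 9, 3, 11, 5]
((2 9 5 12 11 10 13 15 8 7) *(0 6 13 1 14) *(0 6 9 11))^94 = (0 5)(1 15 11 6 7)(2 14 8 10 13)(9 12)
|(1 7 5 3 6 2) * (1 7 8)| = |(1 8)(2 7 5 3 6)| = 10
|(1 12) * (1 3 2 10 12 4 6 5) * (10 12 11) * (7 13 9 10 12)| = 8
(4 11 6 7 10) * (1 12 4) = [0, 12, 2, 3, 11, 5, 7, 10, 8, 9, 1, 6, 4] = (1 12 4 11 6 7 10)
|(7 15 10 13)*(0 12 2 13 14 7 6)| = 20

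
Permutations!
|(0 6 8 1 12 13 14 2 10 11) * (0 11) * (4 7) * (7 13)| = |(0 6 8 1 12 7 4 13 14 2 10)| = 11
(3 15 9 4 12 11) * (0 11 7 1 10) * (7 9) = (0 11 3 15 7 1 10)(4 12 9) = [11, 10, 2, 15, 12, 5, 6, 1, 8, 4, 0, 3, 9, 13, 14, 7]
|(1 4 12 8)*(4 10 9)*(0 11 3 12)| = 9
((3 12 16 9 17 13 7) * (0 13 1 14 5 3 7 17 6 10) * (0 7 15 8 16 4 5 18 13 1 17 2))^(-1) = ((0 1 14 18 13 2)(3 12 4 5)(6 10 7 15 8 16 9))^(-1) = (0 2 13 18 14 1)(3 5 4 12)(6 9 16 8 15 7 10)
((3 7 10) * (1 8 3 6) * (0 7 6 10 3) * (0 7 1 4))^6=((10)(0 1 8 7 3 6 4))^6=(10)(0 4 6 3 7 8 1)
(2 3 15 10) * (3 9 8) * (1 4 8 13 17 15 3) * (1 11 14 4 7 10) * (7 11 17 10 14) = (1 11 7 14 4 8 17 15)(2 9 13 10) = [0, 11, 9, 3, 8, 5, 6, 14, 17, 13, 2, 7, 12, 10, 4, 1, 16, 15]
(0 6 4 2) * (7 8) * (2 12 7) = (0 6 4 12 7 8 2) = [6, 1, 0, 3, 12, 5, 4, 8, 2, 9, 10, 11, 7]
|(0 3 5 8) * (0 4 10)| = 6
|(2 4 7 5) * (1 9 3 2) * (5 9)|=10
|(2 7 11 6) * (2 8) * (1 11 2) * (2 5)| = 12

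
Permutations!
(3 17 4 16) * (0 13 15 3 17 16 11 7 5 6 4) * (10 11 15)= [13, 1, 2, 16, 15, 6, 4, 5, 8, 9, 11, 7, 12, 10, 14, 3, 17, 0]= (0 13 10 11 7 5 6 4 15 3 16 17)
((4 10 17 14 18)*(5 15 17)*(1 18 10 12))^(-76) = ((1 18 4 12)(5 15 17 14 10))^(-76) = (18)(5 10 14 17 15)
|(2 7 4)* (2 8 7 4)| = 4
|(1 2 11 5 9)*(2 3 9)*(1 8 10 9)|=6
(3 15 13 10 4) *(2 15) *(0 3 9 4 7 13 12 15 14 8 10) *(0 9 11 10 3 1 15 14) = (0 1 15 12 14 8 3 2)(4 11 10 7 13 9) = [1, 15, 0, 2, 11, 5, 6, 13, 3, 4, 7, 10, 14, 9, 8, 12]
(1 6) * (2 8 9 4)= (1 6)(2 8 9 4)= [0, 6, 8, 3, 2, 5, 1, 7, 9, 4]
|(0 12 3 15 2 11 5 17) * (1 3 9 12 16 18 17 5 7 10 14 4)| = 36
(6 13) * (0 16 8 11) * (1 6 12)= [16, 6, 2, 3, 4, 5, 13, 7, 11, 9, 10, 0, 1, 12, 14, 15, 8]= (0 16 8 11)(1 6 13 12)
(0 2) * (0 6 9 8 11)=[2, 1, 6, 3, 4, 5, 9, 7, 11, 8, 10, 0]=(0 2 6 9 8 11)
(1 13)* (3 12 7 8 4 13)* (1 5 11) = (1 3 12 7 8 4 13 5 11) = [0, 3, 2, 12, 13, 11, 6, 8, 4, 9, 10, 1, 7, 5]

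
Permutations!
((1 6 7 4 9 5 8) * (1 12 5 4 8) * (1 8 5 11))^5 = ((1 6 7 5 8 12 11)(4 9))^5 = (1 12 5 6 11 8 7)(4 9)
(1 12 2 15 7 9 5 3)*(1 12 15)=(1 15 7 9 5 3 12 2)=[0, 15, 1, 12, 4, 3, 6, 9, 8, 5, 10, 11, 2, 13, 14, 7]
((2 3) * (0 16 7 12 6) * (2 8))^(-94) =((0 16 7 12 6)(2 3 8))^(-94) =(0 16 7 12 6)(2 8 3)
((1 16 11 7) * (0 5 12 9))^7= ((0 5 12 9)(1 16 11 7))^7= (0 9 12 5)(1 7 11 16)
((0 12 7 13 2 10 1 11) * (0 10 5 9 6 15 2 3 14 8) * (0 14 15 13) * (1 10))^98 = (15)(0 7 12)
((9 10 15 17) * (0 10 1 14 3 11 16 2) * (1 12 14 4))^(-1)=((0 10 15 17 9 12 14 3 11 16 2)(1 4))^(-1)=(0 2 16 11 3 14 12 9 17 15 10)(1 4)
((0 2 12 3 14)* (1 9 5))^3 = (0 3 2 14 12)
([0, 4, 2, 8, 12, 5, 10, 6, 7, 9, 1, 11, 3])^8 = (12)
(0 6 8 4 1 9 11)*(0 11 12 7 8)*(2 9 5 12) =(0 6)(1 5 12 7 8 4)(2 9) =[6, 5, 9, 3, 1, 12, 0, 8, 4, 2, 10, 11, 7]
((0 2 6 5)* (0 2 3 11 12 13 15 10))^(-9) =(0 15 12 3 10 13 11)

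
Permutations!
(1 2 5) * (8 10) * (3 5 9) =[0, 2, 9, 5, 4, 1, 6, 7, 10, 3, 8] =(1 2 9 3 5)(8 10)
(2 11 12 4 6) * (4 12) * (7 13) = (2 11 4 6)(7 13) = [0, 1, 11, 3, 6, 5, 2, 13, 8, 9, 10, 4, 12, 7]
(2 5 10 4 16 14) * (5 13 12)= (2 13 12 5 10 4 16 14)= [0, 1, 13, 3, 16, 10, 6, 7, 8, 9, 4, 11, 5, 12, 2, 15, 14]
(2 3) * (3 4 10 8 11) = (2 4 10 8 11 3) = [0, 1, 4, 2, 10, 5, 6, 7, 11, 9, 8, 3]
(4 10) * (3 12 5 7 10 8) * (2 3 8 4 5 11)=[0, 1, 3, 12, 4, 7, 6, 10, 8, 9, 5, 2, 11]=(2 3 12 11)(5 7 10)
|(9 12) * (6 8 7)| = |(6 8 7)(9 12)| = 6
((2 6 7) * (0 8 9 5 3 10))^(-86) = ((0 8 9 5 3 10)(2 6 7))^(-86) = (0 3 9)(2 6 7)(5 8 10)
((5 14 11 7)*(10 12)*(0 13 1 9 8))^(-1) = ((0 13 1 9 8)(5 14 11 7)(10 12))^(-1) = (0 8 9 1 13)(5 7 11 14)(10 12)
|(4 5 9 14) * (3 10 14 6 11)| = |(3 10 14 4 5 9 6 11)| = 8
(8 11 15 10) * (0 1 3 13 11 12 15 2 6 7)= (0 1 3 13 11 2 6 7)(8 12 15 10)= [1, 3, 6, 13, 4, 5, 7, 0, 12, 9, 8, 2, 15, 11, 14, 10]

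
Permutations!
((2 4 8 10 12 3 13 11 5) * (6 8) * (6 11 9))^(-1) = ((2 4 11 5)(3 13 9 6 8 10 12))^(-1) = (2 5 11 4)(3 12 10 8 6 9 13)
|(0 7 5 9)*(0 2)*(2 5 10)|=4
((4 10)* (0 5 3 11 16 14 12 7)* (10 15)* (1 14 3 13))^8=(0 5 13 1 14 12 7)(3 16 11)(4 10 15)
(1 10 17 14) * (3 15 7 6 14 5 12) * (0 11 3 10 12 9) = (0 11 3 15 7 6 14 1 12 10 17 5 9) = [11, 12, 2, 15, 4, 9, 14, 6, 8, 0, 17, 3, 10, 13, 1, 7, 16, 5]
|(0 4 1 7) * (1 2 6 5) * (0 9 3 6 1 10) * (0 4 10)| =10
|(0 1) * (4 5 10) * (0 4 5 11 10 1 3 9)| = |(0 3 9)(1 4 11 10 5)| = 15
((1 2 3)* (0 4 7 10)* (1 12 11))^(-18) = ((0 4 7 10)(1 2 3 12 11))^(-18) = (0 7)(1 3 11 2 12)(4 10)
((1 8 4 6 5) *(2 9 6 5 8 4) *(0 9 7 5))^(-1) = (0 4 1 5 7 2 8 6 9)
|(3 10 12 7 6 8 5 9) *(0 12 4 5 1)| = |(0 12 7 6 8 1)(3 10 4 5 9)| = 30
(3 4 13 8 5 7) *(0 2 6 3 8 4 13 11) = [2, 1, 6, 13, 11, 7, 3, 8, 5, 9, 10, 0, 12, 4] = (0 2 6 3 13 4 11)(5 7 8)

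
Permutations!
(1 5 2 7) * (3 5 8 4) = [0, 8, 7, 5, 3, 2, 6, 1, 4] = (1 8 4 3 5 2 7)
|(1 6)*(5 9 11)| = 6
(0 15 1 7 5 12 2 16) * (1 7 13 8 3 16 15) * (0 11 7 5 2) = (0 1 13 8 3 16 11 7 2 15 5 12) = [1, 13, 15, 16, 4, 12, 6, 2, 3, 9, 10, 7, 0, 8, 14, 5, 11]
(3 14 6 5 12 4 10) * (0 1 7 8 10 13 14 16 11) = (0 1 7 8 10 3 16 11)(4 13 14 6 5 12) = [1, 7, 2, 16, 13, 12, 5, 8, 10, 9, 3, 0, 4, 14, 6, 15, 11]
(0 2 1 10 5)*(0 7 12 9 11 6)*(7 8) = (0 2 1 10 5 8 7 12 9 11 6) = [2, 10, 1, 3, 4, 8, 0, 12, 7, 11, 5, 6, 9]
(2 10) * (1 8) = [0, 8, 10, 3, 4, 5, 6, 7, 1, 9, 2] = (1 8)(2 10)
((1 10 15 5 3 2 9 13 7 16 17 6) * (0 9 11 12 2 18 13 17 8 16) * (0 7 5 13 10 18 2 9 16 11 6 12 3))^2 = (0 8 3 6 18 15 5 16 11 2 1 10 13)(9 12 17)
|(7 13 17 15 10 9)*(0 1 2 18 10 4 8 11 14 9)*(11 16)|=10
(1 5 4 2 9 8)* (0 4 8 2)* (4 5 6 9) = (0 5 8 1 6 9 2 4) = [5, 6, 4, 3, 0, 8, 9, 7, 1, 2]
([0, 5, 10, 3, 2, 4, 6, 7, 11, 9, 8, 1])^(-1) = (1 11 8 10 2 4 5)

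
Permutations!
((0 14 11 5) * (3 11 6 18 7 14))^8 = ((0 3 11 5)(6 18 7 14))^8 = (18)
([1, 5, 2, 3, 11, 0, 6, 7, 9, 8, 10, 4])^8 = [5, 0, 2, 3, 4, 1, 6, 7, 8, 9, 10, 11]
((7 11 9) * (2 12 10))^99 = (12)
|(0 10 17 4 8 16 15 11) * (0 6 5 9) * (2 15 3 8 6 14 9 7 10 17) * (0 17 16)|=44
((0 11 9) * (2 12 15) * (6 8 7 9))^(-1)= (0 9 7 8 6 11)(2 15 12)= ((0 11 6 8 7 9)(2 12 15))^(-1)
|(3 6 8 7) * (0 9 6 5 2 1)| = 9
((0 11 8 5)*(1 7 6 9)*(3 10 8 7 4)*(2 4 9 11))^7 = (1 9)(6 11 7)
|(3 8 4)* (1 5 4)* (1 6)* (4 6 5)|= 6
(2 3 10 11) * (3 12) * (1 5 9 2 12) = (1 5 9 2)(3 10 11 12) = [0, 5, 1, 10, 4, 9, 6, 7, 8, 2, 11, 12, 3]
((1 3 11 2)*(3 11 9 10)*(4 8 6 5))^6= ((1 11 2)(3 9 10)(4 8 6 5))^6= (11)(4 6)(5 8)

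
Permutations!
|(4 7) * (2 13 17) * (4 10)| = |(2 13 17)(4 7 10)| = 3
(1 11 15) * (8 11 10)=(1 10 8 11 15)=[0, 10, 2, 3, 4, 5, 6, 7, 11, 9, 8, 15, 12, 13, 14, 1]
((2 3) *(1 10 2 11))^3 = (1 3 10 11 2)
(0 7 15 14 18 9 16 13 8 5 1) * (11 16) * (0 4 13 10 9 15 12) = [7, 4, 2, 3, 13, 1, 6, 12, 5, 11, 9, 16, 0, 8, 18, 14, 10, 17, 15] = (0 7 12)(1 4 13 8 5)(9 11 16 10)(14 18 15)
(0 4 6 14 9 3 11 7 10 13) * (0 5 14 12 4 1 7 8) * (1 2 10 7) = (0 2 10 13 5 14 9 3 11 8)(4 6 12) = [2, 1, 10, 11, 6, 14, 12, 7, 0, 3, 13, 8, 4, 5, 9]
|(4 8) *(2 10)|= |(2 10)(4 8)|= 2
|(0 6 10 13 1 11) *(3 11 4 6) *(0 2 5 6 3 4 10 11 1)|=|(0 4 3 1 10 13)(2 5 6 11)|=12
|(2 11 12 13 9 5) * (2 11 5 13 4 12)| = |(2 5 11)(4 12)(9 13)| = 6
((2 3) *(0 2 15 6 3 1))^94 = ((0 2 1)(3 15 6))^94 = (0 2 1)(3 15 6)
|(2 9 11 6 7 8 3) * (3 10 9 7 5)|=9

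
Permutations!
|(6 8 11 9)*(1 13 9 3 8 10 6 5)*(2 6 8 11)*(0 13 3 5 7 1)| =8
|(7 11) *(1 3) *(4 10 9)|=|(1 3)(4 10 9)(7 11)|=6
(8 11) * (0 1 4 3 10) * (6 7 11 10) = (0 1 4 3 6 7 11 8 10) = [1, 4, 2, 6, 3, 5, 7, 11, 10, 9, 0, 8]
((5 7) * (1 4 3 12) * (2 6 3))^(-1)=((1 4 2 6 3 12)(5 7))^(-1)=(1 12 3 6 2 4)(5 7)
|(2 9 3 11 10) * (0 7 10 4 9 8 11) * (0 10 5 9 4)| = |(0 7 5 9 3 10 2 8 11)| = 9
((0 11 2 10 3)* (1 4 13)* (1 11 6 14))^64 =(0 4 10 14 11)(1 2 6 13 3) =((0 6 14 1 4 13 11 2 10 3))^64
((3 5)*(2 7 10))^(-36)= (10)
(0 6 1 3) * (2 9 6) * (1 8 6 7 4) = (0 2 9 7 4 1 3)(6 8) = [2, 3, 9, 0, 1, 5, 8, 4, 6, 7]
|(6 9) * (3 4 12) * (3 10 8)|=|(3 4 12 10 8)(6 9)|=10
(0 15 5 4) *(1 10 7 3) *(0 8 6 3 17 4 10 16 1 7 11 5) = (0 15)(1 16)(3 7 17 4 8 6)(5 10 11) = [15, 16, 2, 7, 8, 10, 3, 17, 6, 9, 11, 5, 12, 13, 14, 0, 1, 4]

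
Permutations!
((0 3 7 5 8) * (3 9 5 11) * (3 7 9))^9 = ((0 3 9 5 8)(7 11))^9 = (0 8 5 9 3)(7 11)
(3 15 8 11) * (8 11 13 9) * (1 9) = [0, 9, 2, 15, 4, 5, 6, 7, 13, 8, 10, 3, 12, 1, 14, 11] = (1 9 8 13)(3 15 11)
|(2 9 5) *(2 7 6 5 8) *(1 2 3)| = 15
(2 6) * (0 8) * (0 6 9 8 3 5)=(0 3 5)(2 9 8 6)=[3, 1, 9, 5, 4, 0, 2, 7, 6, 8]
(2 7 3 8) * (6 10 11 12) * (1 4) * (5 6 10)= (1 4)(2 7 3 8)(5 6)(10 11 12)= [0, 4, 7, 8, 1, 6, 5, 3, 2, 9, 11, 12, 10]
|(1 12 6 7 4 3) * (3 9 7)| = 12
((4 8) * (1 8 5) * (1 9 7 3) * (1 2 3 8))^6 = (4 5 9 7 8)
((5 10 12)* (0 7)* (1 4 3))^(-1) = (0 7)(1 3 4)(5 12 10)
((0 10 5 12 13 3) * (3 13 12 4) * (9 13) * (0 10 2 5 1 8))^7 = (0 8 1 10 3 4 5 2)(9 13)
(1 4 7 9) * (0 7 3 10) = [7, 4, 2, 10, 3, 5, 6, 9, 8, 1, 0] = (0 7 9 1 4 3 10)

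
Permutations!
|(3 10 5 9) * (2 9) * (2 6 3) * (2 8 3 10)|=12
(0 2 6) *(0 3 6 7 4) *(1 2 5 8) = [5, 2, 7, 6, 0, 8, 3, 4, 1] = (0 5 8 1 2 7 4)(3 6)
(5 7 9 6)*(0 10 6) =(0 10 6 5 7 9) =[10, 1, 2, 3, 4, 7, 5, 9, 8, 0, 6]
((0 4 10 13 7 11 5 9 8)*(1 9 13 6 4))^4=(13)(4 10 6)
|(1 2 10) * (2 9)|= 4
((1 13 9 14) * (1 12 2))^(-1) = ((1 13 9 14 12 2))^(-1) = (1 2 12 14 9 13)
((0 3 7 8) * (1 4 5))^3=((0 3 7 8)(1 4 5))^3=(0 8 7 3)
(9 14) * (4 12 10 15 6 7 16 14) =(4 12 10 15 6 7 16 14 9) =[0, 1, 2, 3, 12, 5, 7, 16, 8, 4, 15, 11, 10, 13, 9, 6, 14]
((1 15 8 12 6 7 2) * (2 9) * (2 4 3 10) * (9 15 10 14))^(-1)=(1 2 10)(3 4 9 14)(6 12 8 15 7)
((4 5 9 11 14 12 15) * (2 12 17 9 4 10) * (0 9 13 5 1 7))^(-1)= (0 7 1 4 5 13 17 14 11 9)(2 10 15 12)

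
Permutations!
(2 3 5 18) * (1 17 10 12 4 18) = (1 17 10 12 4 18 2 3 5) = [0, 17, 3, 5, 18, 1, 6, 7, 8, 9, 12, 11, 4, 13, 14, 15, 16, 10, 2]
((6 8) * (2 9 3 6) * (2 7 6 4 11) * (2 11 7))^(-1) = ((11)(2 9 3 4 7 6 8))^(-1) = (11)(2 8 6 7 4 3 9)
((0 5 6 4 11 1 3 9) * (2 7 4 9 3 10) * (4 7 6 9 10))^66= ((0 5 9)(1 4 11)(2 6 10))^66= (11)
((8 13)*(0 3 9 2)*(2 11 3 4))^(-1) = (0 2 4)(3 11 9)(8 13)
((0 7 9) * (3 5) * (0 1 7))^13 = (1 7 9)(3 5)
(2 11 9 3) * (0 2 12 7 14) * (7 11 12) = (0 2 12 11 9 3 7 14) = [2, 1, 12, 7, 4, 5, 6, 14, 8, 3, 10, 9, 11, 13, 0]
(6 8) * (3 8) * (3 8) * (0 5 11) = (0 5 11)(6 8) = [5, 1, 2, 3, 4, 11, 8, 7, 6, 9, 10, 0]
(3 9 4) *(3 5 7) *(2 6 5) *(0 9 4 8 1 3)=[9, 3, 6, 4, 2, 7, 5, 0, 1, 8]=(0 9 8 1 3 4 2 6 5 7)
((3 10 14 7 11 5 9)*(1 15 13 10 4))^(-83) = (1 7 4 14 3 10 9 13 5 15 11)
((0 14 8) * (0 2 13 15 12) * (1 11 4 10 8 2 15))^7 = (0 10 13 12 4 2 15 11 14 8 1)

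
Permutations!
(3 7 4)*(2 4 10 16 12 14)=(2 4 3 7 10 16 12 14)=[0, 1, 4, 7, 3, 5, 6, 10, 8, 9, 16, 11, 14, 13, 2, 15, 12]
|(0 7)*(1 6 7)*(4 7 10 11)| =7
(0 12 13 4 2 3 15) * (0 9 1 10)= (0 12 13 4 2 3 15 9 1 10)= [12, 10, 3, 15, 2, 5, 6, 7, 8, 1, 0, 11, 13, 4, 14, 9]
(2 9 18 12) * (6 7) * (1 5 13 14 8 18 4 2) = (1 5 13 14 8 18 12)(2 9 4)(6 7) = [0, 5, 9, 3, 2, 13, 7, 6, 18, 4, 10, 11, 1, 14, 8, 15, 16, 17, 12]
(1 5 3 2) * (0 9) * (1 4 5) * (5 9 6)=(0 6 5 3 2 4 9)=[6, 1, 4, 2, 9, 3, 5, 7, 8, 0]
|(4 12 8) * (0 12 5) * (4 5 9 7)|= 12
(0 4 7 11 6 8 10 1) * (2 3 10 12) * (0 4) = [0, 4, 3, 10, 7, 5, 8, 11, 12, 9, 1, 6, 2] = (1 4 7 11 6 8 12 2 3 10)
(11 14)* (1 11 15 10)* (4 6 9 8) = (1 11 14 15 10)(4 6 9 8) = [0, 11, 2, 3, 6, 5, 9, 7, 4, 8, 1, 14, 12, 13, 15, 10]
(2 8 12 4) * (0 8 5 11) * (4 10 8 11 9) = [11, 1, 5, 3, 2, 9, 6, 7, 12, 4, 8, 0, 10] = (0 11)(2 5 9 4)(8 12 10)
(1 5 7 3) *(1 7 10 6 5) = (3 7)(5 10 6) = [0, 1, 2, 7, 4, 10, 5, 3, 8, 9, 6]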